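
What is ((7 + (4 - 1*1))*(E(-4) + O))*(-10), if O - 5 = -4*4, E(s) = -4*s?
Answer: -500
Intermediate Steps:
O = -11 (O = 5 - 4*4 = 5 - 16 = -11)
((7 + (4 - 1*1))*(E(-4) + O))*(-10) = ((7 + (4 - 1*1))*(-4*(-4) - 11))*(-10) = ((7 + (4 - 1))*(16 - 11))*(-10) = ((7 + 3)*5)*(-10) = (10*5)*(-10) = 50*(-10) = -500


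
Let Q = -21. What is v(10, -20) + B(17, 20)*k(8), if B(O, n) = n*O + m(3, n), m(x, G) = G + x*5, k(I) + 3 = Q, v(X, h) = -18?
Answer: -9018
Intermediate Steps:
k(I) = -24 (k(I) = -3 - 21 = -24)
m(x, G) = G + 5*x
B(O, n) = 15 + n + O*n (B(O, n) = n*O + (n + 5*3) = O*n + (n + 15) = O*n + (15 + n) = 15 + n + O*n)
v(10, -20) + B(17, 20)*k(8) = -18 + (15 + 20 + 17*20)*(-24) = -18 + (15 + 20 + 340)*(-24) = -18 + 375*(-24) = -18 - 9000 = -9018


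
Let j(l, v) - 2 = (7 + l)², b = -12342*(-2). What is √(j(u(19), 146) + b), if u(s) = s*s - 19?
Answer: √146487 ≈ 382.74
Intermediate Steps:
b = 24684
u(s) = -19 + s² (u(s) = s² - 19 = -19 + s²)
j(l, v) = 2 + (7 + l)²
√(j(u(19), 146) + b) = √((2 + (7 + (-19 + 19²))²) + 24684) = √((2 + (7 + (-19 + 361))²) + 24684) = √((2 + (7 + 342)²) + 24684) = √((2 + 349²) + 24684) = √((2 + 121801) + 24684) = √(121803 + 24684) = √146487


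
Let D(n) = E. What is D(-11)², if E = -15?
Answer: 225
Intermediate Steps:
D(n) = -15
D(-11)² = (-15)² = 225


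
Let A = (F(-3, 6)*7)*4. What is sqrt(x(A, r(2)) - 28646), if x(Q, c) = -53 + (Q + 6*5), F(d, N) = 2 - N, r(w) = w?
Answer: I*sqrt(28781) ≈ 169.65*I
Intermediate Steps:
A = -112 (A = ((2 - 1*6)*7)*4 = ((2 - 6)*7)*4 = -4*7*4 = -28*4 = -112)
x(Q, c) = -23 + Q (x(Q, c) = -53 + (Q + 30) = -53 + (30 + Q) = -23 + Q)
sqrt(x(A, r(2)) - 28646) = sqrt((-23 - 112) - 28646) = sqrt(-135 - 28646) = sqrt(-28781) = I*sqrt(28781)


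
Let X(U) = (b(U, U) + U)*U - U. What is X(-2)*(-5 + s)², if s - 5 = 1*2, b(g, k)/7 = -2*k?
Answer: -200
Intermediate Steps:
b(g, k) = -14*k (b(g, k) = 7*(-2*k) = -14*k)
s = 7 (s = 5 + 1*2 = 5 + 2 = 7)
X(U) = -U - 13*U² (X(U) = (-14*U + U)*U - U = (-13*U)*U - U = -13*U² - U = -U - 13*U²)
X(-2)*(-5 + s)² = (-1*(-2)*(1 + 13*(-2)))*(-5 + 7)² = -1*(-2)*(1 - 26)*2² = -1*(-2)*(-25)*4 = -50*4 = -200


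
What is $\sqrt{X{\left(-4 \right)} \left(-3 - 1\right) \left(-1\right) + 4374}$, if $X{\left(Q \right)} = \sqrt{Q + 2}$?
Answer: $\sqrt{4374 + 4 i \sqrt{2}} \approx 66.136 + 0.0428 i$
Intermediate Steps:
$X{\left(Q \right)} = \sqrt{2 + Q}$
$\sqrt{X{\left(-4 \right)} \left(-3 - 1\right) \left(-1\right) + 4374} = \sqrt{\sqrt{2 - 4} \left(-3 - 1\right) \left(-1\right) + 4374} = \sqrt{\sqrt{-2} \left(-4\right) \left(-1\right) + 4374} = \sqrt{i \sqrt{2} \left(-4\right) \left(-1\right) + 4374} = \sqrt{- 4 i \sqrt{2} \left(-1\right) + 4374} = \sqrt{4 i \sqrt{2} + 4374} = \sqrt{4374 + 4 i \sqrt{2}}$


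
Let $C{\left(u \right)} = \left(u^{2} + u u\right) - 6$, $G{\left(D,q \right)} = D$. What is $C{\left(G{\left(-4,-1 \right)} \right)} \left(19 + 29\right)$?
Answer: $1248$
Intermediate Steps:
$C{\left(u \right)} = -6 + 2 u^{2}$ ($C{\left(u \right)} = \left(u^{2} + u^{2}\right) - 6 = 2 u^{2} - 6 = -6 + 2 u^{2}$)
$C{\left(G{\left(-4,-1 \right)} \right)} \left(19 + 29\right) = \left(-6 + 2 \left(-4\right)^{2}\right) \left(19 + 29\right) = \left(-6 + 2 \cdot 16\right) 48 = \left(-6 + 32\right) 48 = 26 \cdot 48 = 1248$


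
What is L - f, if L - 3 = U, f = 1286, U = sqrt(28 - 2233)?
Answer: -1283 + 21*I*sqrt(5) ≈ -1283.0 + 46.957*I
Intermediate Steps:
U = 21*I*sqrt(5) (U = sqrt(-2205) = 21*I*sqrt(5) ≈ 46.957*I)
L = 3 + 21*I*sqrt(5) ≈ 3.0 + 46.957*I
L - f = (3 + 21*I*sqrt(5)) - 1*1286 = (3 + 21*I*sqrt(5)) - 1286 = -1283 + 21*I*sqrt(5)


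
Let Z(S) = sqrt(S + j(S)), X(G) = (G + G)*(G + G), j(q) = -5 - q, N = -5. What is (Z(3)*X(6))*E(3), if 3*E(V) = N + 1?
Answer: -192*I*sqrt(5) ≈ -429.33*I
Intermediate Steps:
X(G) = 4*G**2 (X(G) = (2*G)*(2*G) = 4*G**2)
E(V) = -4/3 (E(V) = (-5 + 1)/3 = (1/3)*(-4) = -4/3)
Z(S) = I*sqrt(5) (Z(S) = sqrt(S + (-5 - S)) = sqrt(-5) = I*sqrt(5))
(Z(3)*X(6))*E(3) = ((I*sqrt(5))*(4*6**2))*(-4/3) = ((I*sqrt(5))*(4*36))*(-4/3) = ((I*sqrt(5))*144)*(-4/3) = (144*I*sqrt(5))*(-4/3) = -192*I*sqrt(5)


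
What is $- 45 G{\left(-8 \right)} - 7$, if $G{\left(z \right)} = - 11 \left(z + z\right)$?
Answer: $-7927$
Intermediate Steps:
$G{\left(z \right)} = - 22 z$ ($G{\left(z \right)} = - 11 \cdot 2 z = - 22 z$)
$- 45 G{\left(-8 \right)} - 7 = - 45 \left(\left(-22\right) \left(-8\right)\right) - 7 = \left(-45\right) 176 - 7 = -7920 - 7 = -7927$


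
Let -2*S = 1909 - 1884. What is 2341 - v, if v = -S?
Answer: 4657/2 ≈ 2328.5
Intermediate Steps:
S = -25/2 (S = -(1909 - 1884)/2 = -1/2*25 = -25/2 ≈ -12.500)
v = 25/2 (v = -1*(-25/2) = 25/2 ≈ 12.500)
2341 - v = 2341 - 1*25/2 = 2341 - 25/2 = 4657/2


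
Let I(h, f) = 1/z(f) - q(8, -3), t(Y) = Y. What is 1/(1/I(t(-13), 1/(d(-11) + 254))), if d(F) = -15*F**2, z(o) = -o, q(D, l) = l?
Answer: 1564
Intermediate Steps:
I(h, f) = 3 - 1/f (I(h, f) = 1/(-f) - 1*(-3) = -1/f + 3 = 3 - 1/f)
1/(1/I(t(-13), 1/(d(-11) + 254))) = 1/(1/(3 - 1/(1/(-15*(-11)**2 + 254)))) = 1/(1/(3 - 1/(1/(-15*121 + 254)))) = 1/(1/(3 - 1/(1/(-1815 + 254)))) = 1/(1/(3 - 1/(1/(-1561)))) = 1/(1/(3 - 1/(-1/1561))) = 1/(1/(3 - 1*(-1561))) = 1/(1/(3 + 1561)) = 1/(1/1564) = 1564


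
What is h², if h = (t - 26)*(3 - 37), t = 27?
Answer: 1156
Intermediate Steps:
h = -34 (h = (27 - 26)*(3 - 37) = 1*(-34) = -34)
h² = (-34)² = 1156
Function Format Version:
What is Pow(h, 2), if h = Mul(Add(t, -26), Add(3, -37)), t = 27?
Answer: 1156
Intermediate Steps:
h = -34 (h = Mul(Add(27, -26), Add(3, -37)) = Mul(1, -34) = -34)
Pow(h, 2) = Pow(-34, 2) = 1156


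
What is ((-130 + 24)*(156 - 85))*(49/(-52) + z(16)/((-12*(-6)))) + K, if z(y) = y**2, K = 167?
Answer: -4563071/234 ≈ -19500.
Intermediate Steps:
((-130 + 24)*(156 - 85))*(49/(-52) + z(16)/((-12*(-6)))) + K = ((-130 + 24)*(156 - 85))*(49/(-52) + 16**2/((-12*(-6)))) + 167 = (-106*71)*(49*(-1/52) + 256/72) + 167 = -7526*(-49/52 + 256*(1/72)) + 167 = -7526*(-49/52 + 32/9) + 167 = -7526*1223/468 + 167 = -4602149/234 + 167 = -4563071/234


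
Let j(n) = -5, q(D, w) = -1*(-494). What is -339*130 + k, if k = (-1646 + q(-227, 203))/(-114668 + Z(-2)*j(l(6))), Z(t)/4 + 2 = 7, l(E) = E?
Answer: -35123782/797 ≈ -44070.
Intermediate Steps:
q(D, w) = 494
Z(t) = 20 (Z(t) = -8 + 4*7 = -8 + 28 = 20)
k = 8/797 (k = (-1646 + 494)/(-114668 + 20*(-5)) = -1152/(-114668 - 100) = -1152/(-114768) = -1152*(-1/114768) = 8/797 ≈ 0.010038)
-339*130 + k = -339*130 + 8/797 = -44070 + 8/797 = -35123782/797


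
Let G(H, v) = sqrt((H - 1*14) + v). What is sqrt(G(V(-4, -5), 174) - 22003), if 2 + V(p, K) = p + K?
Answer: sqrt(-22003 + sqrt(149)) ≈ 148.29*I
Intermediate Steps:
V(p, K) = -2 + K + p (V(p, K) = -2 + (p + K) = -2 + (K + p) = -2 + K + p)
G(H, v) = sqrt(-14 + H + v) (G(H, v) = sqrt((H - 14) + v) = sqrt((-14 + H) + v) = sqrt(-14 + H + v))
sqrt(G(V(-4, -5), 174) - 22003) = sqrt(sqrt(-14 + (-2 - 5 - 4) + 174) - 22003) = sqrt(sqrt(-14 - 11 + 174) - 22003) = sqrt(sqrt(149) - 22003) = sqrt(-22003 + sqrt(149))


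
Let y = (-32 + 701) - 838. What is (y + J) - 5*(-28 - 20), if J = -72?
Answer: -1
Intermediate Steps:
y = -169 (y = 669 - 838 = -169)
(y + J) - 5*(-28 - 20) = (-169 - 72) - 5*(-28 - 20) = -241 - 5*(-48) = -241 + 240 = -1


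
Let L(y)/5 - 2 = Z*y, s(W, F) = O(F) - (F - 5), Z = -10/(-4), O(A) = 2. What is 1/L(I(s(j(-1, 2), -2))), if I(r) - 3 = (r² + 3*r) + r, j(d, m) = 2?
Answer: 1/1510 ≈ 0.00066225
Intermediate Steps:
Z = 5/2 (Z = -10*(-¼) = 5/2 ≈ 2.5000)
s(W, F) = 7 - F (s(W, F) = 2 - (F - 5) = 2 - (-5 + F) = 2 + (5 - F) = 7 - F)
I(r) = 3 + r² + 4*r (I(r) = 3 + ((r² + 3*r) + r) = 3 + (r² + 4*r) = 3 + r² + 4*r)
L(y) = 10 + 25*y/2 (L(y) = 10 + 5*(5*y/2) = 10 + 25*y/2)
1/L(I(s(j(-1, 2), -2))) = 1/(10 + 25*(3 + (7 - 1*(-2))² + 4*(7 - 1*(-2)))/2) = 1/(10 + 25*(3 + (7 + 2)² + 4*(7 + 2))/2) = 1/(10 + 25*(3 + 9² + 4*9)/2) = 1/(10 + 25*(3 + 81 + 36)/2) = 1/(10 + (25/2)*120) = 1/(10 + 1500) = 1/1510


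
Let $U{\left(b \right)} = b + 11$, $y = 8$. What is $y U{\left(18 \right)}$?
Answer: $232$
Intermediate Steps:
$U{\left(b \right)} = 11 + b$
$y U{\left(18 \right)} = 8 \left(11 + 18\right) = 8 \cdot 29 = 232$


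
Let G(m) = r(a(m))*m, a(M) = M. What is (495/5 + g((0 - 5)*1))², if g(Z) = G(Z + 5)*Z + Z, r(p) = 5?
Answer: 8836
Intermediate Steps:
G(m) = 5*m
g(Z) = Z + Z*(25 + 5*Z) (g(Z) = (5*(Z + 5))*Z + Z = (5*(5 + Z))*Z + Z = (25 + 5*Z)*Z + Z = Z*(25 + 5*Z) + Z = Z + Z*(25 + 5*Z))
(495/5 + g((0 - 5)*1))² = (495/5 + ((0 - 5)*1)*(26 + 5*((0 - 5)*1)))² = (495*(⅕) + (-5*1)*(26 + 5*(-5*1)))² = (99 - 5*(26 + 5*(-5)))² = (99 - 5*(26 - 25))² = (99 - 5*1)² = (99 - 5)² = 94² = 8836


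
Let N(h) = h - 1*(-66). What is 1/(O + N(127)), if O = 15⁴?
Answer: 1/50818 ≈ 1.9678e-5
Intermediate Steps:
N(h) = 66 + h (N(h) = h + 66 = 66 + h)
O = 50625
1/(O + N(127)) = 1/(50625 + (66 + 127)) = 1/(50625 + 193) = 1/50818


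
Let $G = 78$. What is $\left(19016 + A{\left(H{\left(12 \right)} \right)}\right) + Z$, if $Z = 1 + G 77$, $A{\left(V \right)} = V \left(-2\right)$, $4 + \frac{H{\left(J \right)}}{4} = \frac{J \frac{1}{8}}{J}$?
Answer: $25054$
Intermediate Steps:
$H{\left(J \right)} = - \frac{31}{2}$ ($H{\left(J \right)} = -16 + 4 \frac{J \frac{1}{8}}{J} = -16 + 4 \frac{\frac{1}{8} J}{J} = -16 + 4 \cdot \frac{1}{8} = -16 + \frac{1}{2} = - \frac{31}{2}$)
$A{\left(V \right)} = - 2 V$
$Z = 6007$ ($Z = 1 + 78 \cdot 77 = 1 + 6006 = 6007$)
$\left(19016 + A{\left(H{\left(12 \right)} \right)}\right) + Z = \left(19016 - -31\right) + 6007 = \left(19016 + 31\right) + 6007 = 19047 + 6007 = 25054$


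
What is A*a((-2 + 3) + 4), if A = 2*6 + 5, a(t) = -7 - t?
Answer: -204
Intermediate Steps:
A = 17 (A = 12 + 5 = 17)
A*a((-2 + 3) + 4) = 17*(-7 - ((-2 + 3) + 4)) = 17*(-7 - (1 + 4)) = 17*(-7 - 1*5) = 17*(-7 - 5) = 17*(-12) = -204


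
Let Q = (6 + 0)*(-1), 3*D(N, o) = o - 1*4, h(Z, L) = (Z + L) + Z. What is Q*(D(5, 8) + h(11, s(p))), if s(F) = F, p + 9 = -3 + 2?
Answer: -80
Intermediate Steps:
p = -10 (p = -9 + (-3 + 2) = -9 - 1 = -10)
h(Z, L) = L + 2*Z (h(Z, L) = (L + Z) + Z = L + 2*Z)
D(N, o) = -4/3 + o/3 (D(N, o) = (o - 1*4)/3 = (o - 4)/3 = (-4 + o)/3 = -4/3 + o/3)
Q = -6 (Q = 6*(-1) = -6)
Q*(D(5, 8) + h(11, s(p))) = -6*((-4/3 + (1/3)*8) + (-10 + 2*11)) = -6*((-4/3 + 8/3) + (-10 + 22)) = -6*(4/3 + 12) = -6*40/3 = -80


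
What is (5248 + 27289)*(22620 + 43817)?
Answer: 2161660669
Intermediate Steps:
(5248 + 27289)*(22620 + 43817) = 32537*66437 = 2161660669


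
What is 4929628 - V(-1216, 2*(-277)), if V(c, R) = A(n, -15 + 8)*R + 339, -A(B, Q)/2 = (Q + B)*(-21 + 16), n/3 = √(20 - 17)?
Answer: 4890509 + 16620*√3 ≈ 4.9193e+6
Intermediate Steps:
n = 3*√3 (n = 3*√(20 - 17) = 3*√3 ≈ 5.1962)
A(B, Q) = 10*B + 10*Q (A(B, Q) = -2*(Q + B)*(-21 + 16) = -2*(B + Q)*(-5) = -2*(-5*B - 5*Q) = 10*B + 10*Q)
V(c, R) = 339 + R*(-70 + 30*√3) (V(c, R) = (10*(3*√3) + 10*(-15 + 8))*R + 339 = (30*√3 + 10*(-7))*R + 339 = (30*√3 - 70)*R + 339 = (-70 + 30*√3)*R + 339 = R*(-70 + 30*√3) + 339 = 339 + R*(-70 + 30*√3))
4929628 - V(-1216, 2*(-277)) = 4929628 - (339 - 10*2*(-277)*(7 - 3*√3)) = 4929628 - (339 - 10*(-554)*(7 - 3*√3)) = 4929628 - (339 + (38780 - 16620*√3)) = 4929628 - (39119 - 16620*√3) = 4929628 + (-39119 + 16620*√3) = 4890509 + 16620*√3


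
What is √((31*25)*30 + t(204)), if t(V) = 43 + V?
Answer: √23497 ≈ 153.29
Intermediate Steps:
√((31*25)*30 + t(204)) = √((31*25)*30 + (43 + 204)) = √(775*30 + 247) = √(23250 + 247) = √23497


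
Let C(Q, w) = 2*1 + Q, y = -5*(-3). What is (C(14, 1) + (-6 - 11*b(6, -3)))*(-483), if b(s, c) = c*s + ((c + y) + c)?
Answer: -52647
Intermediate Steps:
y = 15
C(Q, w) = 2 + Q
b(s, c) = 15 + 2*c + c*s (b(s, c) = c*s + ((c + 15) + c) = c*s + ((15 + c) + c) = c*s + (15 + 2*c) = 15 + 2*c + c*s)
(C(14, 1) + (-6 - 11*b(6, -3)))*(-483) = ((2 + 14) + (-6 - 11*(15 + 2*(-3) - 3*6)))*(-483) = (16 + (-6 - 11*(15 - 6 - 18)))*(-483) = (16 + (-6 - 11*(-9)))*(-483) = (16 + (-6 + 99))*(-483) = (16 + 93)*(-483) = 109*(-483) = -52647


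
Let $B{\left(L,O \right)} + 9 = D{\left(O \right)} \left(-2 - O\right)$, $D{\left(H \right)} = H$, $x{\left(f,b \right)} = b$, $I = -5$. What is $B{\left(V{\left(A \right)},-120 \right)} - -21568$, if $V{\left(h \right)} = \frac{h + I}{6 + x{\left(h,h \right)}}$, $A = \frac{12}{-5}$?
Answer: $7399$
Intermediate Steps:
$A = - \frac{12}{5}$ ($A = 12 \left(- \frac{1}{5}\right) = - \frac{12}{5} \approx -2.4$)
$V{\left(h \right)} = \frac{-5 + h}{6 + h}$ ($V{\left(h \right)} = \frac{h - 5}{6 + h} = \frac{-5 + h}{6 + h}$)
$B{\left(L,O \right)} = -9 + O \left(-2 - O\right)$
$B{\left(V{\left(A \right)},-120 \right)} - -21568 = \left(-9 - \left(-120\right)^{2} - -240\right) - -21568 = \left(-9 - 14400 + 240\right) + 21568 = -14169 + 21568 = 7399$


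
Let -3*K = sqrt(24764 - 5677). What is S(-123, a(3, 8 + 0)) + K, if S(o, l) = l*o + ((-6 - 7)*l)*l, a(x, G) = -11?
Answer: -220 - sqrt(19087)/3 ≈ -266.05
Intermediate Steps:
S(o, l) = -13*l**2 + l*o (S(o, l) = l*o + (-13*l)*l = l*o - 13*l**2 = -13*l**2 + l*o)
K = -sqrt(19087)/3 (K = -sqrt(24764 - 5677)/3 = -sqrt(19087)/3 ≈ -46.052)
S(-123, a(3, 8 + 0)) + K = -11*(-123 - 13*(-11)) - sqrt(19087)/3 = -11*(-123 + 143) - sqrt(19087)/3 = -11*20 - sqrt(19087)/3 = -220 - sqrt(19087)/3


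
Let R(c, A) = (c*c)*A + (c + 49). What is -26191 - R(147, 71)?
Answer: -1560626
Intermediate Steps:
R(c, A) = 49 + c + A*c² (R(c, A) = c²*A + (49 + c) = A*c² + (49 + c) = 49 + c + A*c²)
-26191 - R(147, 71) = -26191 - (49 + 147 + 71*147²) = -26191 - (49 + 147 + 71*21609) = -26191 - (49 + 147 + 1534239) = -26191 - 1*1534435 = -26191 - 1534435 = -1560626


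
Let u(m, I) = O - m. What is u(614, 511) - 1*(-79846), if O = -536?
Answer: 78696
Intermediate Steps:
u(m, I) = -536 - m
u(614, 511) - 1*(-79846) = (-536 - 1*614) - 1*(-79846) = (-536 - 614) + 79846 = -1150 + 79846 = 78696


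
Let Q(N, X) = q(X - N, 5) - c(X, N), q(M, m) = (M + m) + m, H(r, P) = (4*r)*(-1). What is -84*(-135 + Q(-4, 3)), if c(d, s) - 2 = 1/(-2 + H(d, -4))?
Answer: 10074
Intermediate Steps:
H(r, P) = -4*r
q(M, m) = M + 2*m
c(d, s) = 2 + 1/(-2 - 4*d)
Q(N, X) = 10 + X - N - (3 + 8*X)/(2*(1 + 2*X)) (Q(N, X) = ((X - N) + 2*5) - (3 + 8*X)/(2*(1 + 2*X)) = ((X - N) + 10) - (3 + 8*X)/(2*(1 + 2*X)) = (10 + X - N) - (3 + 8*X)/(2*(1 + 2*X)) = 10 + X - N - (3 + 8*X)/(2*(1 + 2*X)))
-84*(-135 + Q(-4, 3)) = -84*(-135 + (-3 - 8*3 + 2*(1 + 2*3)*(10 + 3 - 1*(-4)))/(2*(1 + 2*3))) = -84*(-135 + (-3 - 24 + 2*(1 + 6)*(10 + 3 + 4))/(2*(1 + 6))) = -84*(-135 + (½)*(-3 - 24 + 2*7*17)/7) = -84*(-135 + (½)*(⅐)*(-3 - 24 + 238)) = -84*(-135 + (½)*(⅐)*211) = -84*(-135 + 211/14) = -84*(-1679/14) = 10074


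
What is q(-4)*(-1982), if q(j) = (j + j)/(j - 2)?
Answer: -7928/3 ≈ -2642.7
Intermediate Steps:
q(j) = 2*j/(-2 + j) (q(j) = (2*j)/(-2 + j) = 2*j/(-2 + j))
q(-4)*(-1982) = (2*(-4)/(-2 - 4))*(-1982) = (2*(-4)/(-6))*(-1982) = (2*(-4)*(-⅙))*(-1982) = (4/3)*(-1982) = -7928/3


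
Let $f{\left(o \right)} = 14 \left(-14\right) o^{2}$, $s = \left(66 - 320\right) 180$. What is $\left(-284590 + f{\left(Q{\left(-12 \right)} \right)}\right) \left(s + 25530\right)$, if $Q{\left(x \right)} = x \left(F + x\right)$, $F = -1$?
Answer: $102049264740$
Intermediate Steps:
$s = -45720$ ($s = \left(-254\right) 180 = -45720$)
$Q{\left(x \right)} = x \left(-1 + x\right)$
$f{\left(o \right)} = - 196 o^{2}$
$\left(-284590 + f{\left(Q{\left(-12 \right)} \right)}\right) \left(s + 25530\right) = \left(-284590 - 196 \left(- 12 \left(-1 - 12\right)\right)^{2}\right) \left(-45720 + 25530\right) = \left(-284590 - 196 \left(\left(-12\right) \left(-13\right)\right)^{2}\right) \left(-20190\right) = \left(-284590 - 196 \cdot 156^{2}\right) \left(-20190\right) = \left(-284590 - 4769856\right) \left(-20190\right) = \left(-5054446\right) \left(-20190\right) = 102049264740$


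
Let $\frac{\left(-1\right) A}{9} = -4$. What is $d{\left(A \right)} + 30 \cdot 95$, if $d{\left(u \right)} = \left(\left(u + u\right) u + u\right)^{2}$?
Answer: $6909234$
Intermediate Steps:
$A = 36$ ($A = \left(-9\right) \left(-4\right) = 36$)
$d{\left(u \right)} = \left(u + 2 u^{2}\right)^{2}$ ($d{\left(u \right)} = \left(2 u u + u\right)^{2} = \left(2 u^{2} + u\right)^{2} = \left(u + 2 u^{2}\right)^{2}$)
$d{\left(A \right)} + 30 \cdot 95 = 36^{2} \left(1 + 2 \cdot 36\right)^{2} + 30 \cdot 95 = 1296 \left(1 + 72\right)^{2} + 2850 = 1296 \cdot 73^{2} + 2850 = 1296 \cdot 5329 + 2850 = 6906384 + 2850 = 6909234$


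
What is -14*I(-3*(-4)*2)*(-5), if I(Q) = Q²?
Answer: 40320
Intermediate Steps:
-14*I(-3*(-4)*2)*(-5) = -14*(-3*(-4)*2)²*(-5) = -14*(12*2)²*(-5) = -14*24²*(-5) = -14*576*(-5) = -8064*(-5) = 40320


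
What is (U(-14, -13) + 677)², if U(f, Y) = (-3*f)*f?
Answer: 7921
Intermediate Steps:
U(f, Y) = -3*f²
(U(-14, -13) + 677)² = (-3*(-14)² + 677)² = (-3*196 + 677)² = (-588 + 677)² = 89² = 7921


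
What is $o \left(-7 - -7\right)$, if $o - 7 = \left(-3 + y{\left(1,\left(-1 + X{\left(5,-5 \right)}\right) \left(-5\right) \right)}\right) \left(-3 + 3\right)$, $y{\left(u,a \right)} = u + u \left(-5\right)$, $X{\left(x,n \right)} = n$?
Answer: $0$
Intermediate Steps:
$y{\left(u,a \right)} = - 4 u$ ($y{\left(u,a \right)} = u - 5 u = - 4 u$)
$o = 7$ ($o = 7 + \left(-3 - 4\right) \left(-3 + 3\right) = 7 + \left(-3 - 4\right) 0 = 7 - 0 = 7 + 0 = 7$)
$o \left(-7 - -7\right) = 7 \left(-7 - -7\right) = 7 \left(-7 + 7\right) = 7 \cdot 0 = 0$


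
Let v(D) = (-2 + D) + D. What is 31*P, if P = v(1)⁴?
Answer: 0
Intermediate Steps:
v(D) = -2 + 2*D
P = 0 (P = (-2 + 2*1)⁴ = (-2 + 2)⁴ = 0⁴ = 0)
31*P = 31*0 = 0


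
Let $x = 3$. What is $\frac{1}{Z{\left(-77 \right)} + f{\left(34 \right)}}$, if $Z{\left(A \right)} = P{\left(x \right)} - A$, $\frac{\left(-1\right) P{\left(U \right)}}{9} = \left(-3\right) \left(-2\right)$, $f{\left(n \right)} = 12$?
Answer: $\frac{1}{35} \approx 0.028571$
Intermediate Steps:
$P{\left(U \right)} = -54$ ($P{\left(U \right)} = - 9 \left(\left(-3\right) \left(-2\right)\right) = \left(-9\right) 6 = -54$)
$Z{\left(A \right)} = -54 - A$
$\frac{1}{Z{\left(-77 \right)} + f{\left(34 \right)}} = \frac{1}{\left(-54 - -77\right) + 12} = \frac{1}{\left(-54 + 77\right) + 12} = \frac{1}{23 + 12} = \frac{1}{35}$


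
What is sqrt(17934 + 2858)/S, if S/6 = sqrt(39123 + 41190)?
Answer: sqrt(417466974)/240939 ≈ 0.084802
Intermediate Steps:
S = 6*sqrt(80313) (S = 6*sqrt(39123 + 41190) = 6*sqrt(80313) ≈ 1700.4)
sqrt(17934 + 2858)/S = sqrt(17934 + 2858)/((6*sqrt(80313))) = sqrt(20792)*(sqrt(80313)/481878) = (2*sqrt(5198))*(sqrt(80313)/481878) = sqrt(417466974)/240939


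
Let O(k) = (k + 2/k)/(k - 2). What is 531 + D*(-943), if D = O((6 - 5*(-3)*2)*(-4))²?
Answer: -42711101359/110502144 ≈ -386.52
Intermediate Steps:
O(k) = (k + 2/k)/(-2 + k)
D = 107516161/110502144 (D = ((2 + ((6 - 5*(-3)*2)*(-4))²)/((((6 - 5*(-3)*2)*(-4)))*(-2 + (6 - 5*(-3)*2)*(-4))))² = ((2 + ((6 + 15*2)*(-4))²)/((((6 + 15*2)*(-4)))*(-2 + (6 + 15*2)*(-4))))² = ((2 + ((6 + 30)*(-4))²)/((((6 + 30)*(-4)))*(-2 + (6 + 30)*(-4))))² = ((2 + (36*(-4))²)/(((36*(-4)))*(-2 + 36*(-4))))² = ((2 + (-144)²)/((-144)*(-2 - 144)))² = (-1/144*(2 + 20736)/(-146))² = (-1/144*(-1/146)*20738)² = (10369/10512)² = 107516161/110502144 ≈ 0.97298)
531 + D*(-943) = 531 + (107516161/110502144)*(-943) = 531 - 101387739823/110502144 = -42711101359/110502144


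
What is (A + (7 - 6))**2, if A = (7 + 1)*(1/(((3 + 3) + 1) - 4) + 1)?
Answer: 1225/9 ≈ 136.11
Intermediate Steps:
A = 32/3 (A = 8*(1/((6 + 1) - 4) + 1) = 8*(1/(7 - 4) + 1) = 8*(1/3 + 1) = 8*(4/3) = 32/3 ≈ 10.667)
(A + (7 - 6))**2 = (32/3 + (7 - 6))**2 = (32/3 + 1)**2 = (35/3)**2 = 1225/9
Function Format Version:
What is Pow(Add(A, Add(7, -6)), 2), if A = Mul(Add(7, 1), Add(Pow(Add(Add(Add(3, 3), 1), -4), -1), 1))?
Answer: Rational(1225, 9) ≈ 136.11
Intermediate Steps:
A = Rational(32, 3) (A = Mul(8, Add(Pow(Add(Add(6, 1), -4), -1), 1)) = Mul(8, Add(Pow(Add(7, -4), -1), 1)) = Mul(8, Add(Pow(3, -1), 1)) = Mul(8, Add(Rational(1, 3), 1)) = Mul(8, Rational(4, 3)) = Rational(32, 3) ≈ 10.667)
Pow(Add(A, Add(7, -6)), 2) = Pow(Add(Rational(32, 3), Add(7, -6)), 2) = Pow(Add(Rational(32, 3), 1), 2) = Pow(Rational(35, 3), 2) = Rational(1225, 9)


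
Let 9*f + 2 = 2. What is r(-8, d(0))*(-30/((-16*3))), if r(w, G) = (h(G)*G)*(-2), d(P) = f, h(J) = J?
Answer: 0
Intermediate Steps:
f = 0 (f = -2/9 + (⅑)*2 = -2/9 + 2/9 = 0)
d(P) = 0
r(w, G) = -2*G² (r(w, G) = (G*G)*(-2) = G²*(-2) = -2*G²)
r(-8, d(0))*(-30/((-16*3))) = (-2*0²)*(-30/((-16*3))) = (-2*0)*(-30/(-48)) = 0*(-30*(-1/48)) = 0*(5/8) = 0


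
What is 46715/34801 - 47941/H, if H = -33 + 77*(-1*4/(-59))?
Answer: 98511855604/57038839 ≈ 1727.1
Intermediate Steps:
H = -1639/59 (H = -33 + 77*(-4*(-1/59)) = -33 + 77*(4/59) = -33 + 308/59 = -1639/59 ≈ -27.780)
46715/34801 - 47941/H = 46715/34801 - 47941/(-1639/59) = 46715*(1/34801) - 47941*(-59/1639) = 46715/34801 + 2828519/1639 = 98511855604/57038839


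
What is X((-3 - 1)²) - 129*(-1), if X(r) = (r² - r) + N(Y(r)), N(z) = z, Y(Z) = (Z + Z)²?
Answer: 1393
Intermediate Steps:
Y(Z) = 4*Z² (Y(Z) = (2*Z)² = 4*Z²)
X(r) = -r + 5*r² (X(r) = (r² - r) + 4*r² = -r + 5*r²)
X((-3 - 1)²) - 129*(-1) = (-3 - 1)²*(-1 + 5*(-3 - 1)²) - 129*(-1) = (-4)²*(-1 + 5*(-4)²) + 129 = 16*(-1 + 5*16) + 129 = 16*(-1 + 80) + 129 = 16*79 + 129 = 1264 + 129 = 1393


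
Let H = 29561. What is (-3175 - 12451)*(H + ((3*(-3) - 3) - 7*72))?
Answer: -453857170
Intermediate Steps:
(-3175 - 12451)*(H + ((3*(-3) - 3) - 7*72)) = (-3175 - 12451)*(29561 + ((3*(-3) - 3) - 7*72)) = -15626*(29561 + ((-9 - 3) - 504)) = -15626*(29561 + (-12 - 504)) = -15626*(29561 - 516) = -15626*29045 = -453857170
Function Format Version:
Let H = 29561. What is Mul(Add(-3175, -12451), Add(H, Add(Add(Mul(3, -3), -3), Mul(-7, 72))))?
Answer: -453857170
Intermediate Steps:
Mul(Add(-3175, -12451), Add(H, Add(Add(Mul(3, -3), -3), Mul(-7, 72)))) = Mul(Add(-3175, -12451), Add(29561, Add(Add(Mul(3, -3), -3), Mul(-7, 72)))) = Mul(-15626, Add(29561, Add(Add(-9, -3), -504))) = Mul(-15626, Add(29561, Add(-12, -504))) = Mul(-15626, Add(29561, -516)) = Mul(-15626, 29045) = -453857170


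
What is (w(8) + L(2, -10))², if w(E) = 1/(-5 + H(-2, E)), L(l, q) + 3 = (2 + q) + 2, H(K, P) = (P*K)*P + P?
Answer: 1267876/15625 ≈ 81.144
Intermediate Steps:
H(K, P) = P + K*P² (H(K, P) = (K*P)*P + P = K*P² + P = P + K*P²)
L(l, q) = 1 + q (L(l, q) = -3 + ((2 + q) + 2) = -3 + (4 + q) = 1 + q)
w(E) = 1/(-5 + E*(1 - 2*E))
(w(8) + L(2, -10))² = (-1/(5 + 8*(-1 + 2*8)) + (1 - 10))² = (-1/(5 + 8*(-1 + 16)) - 9)² = (-1/(5 + 8*15) - 9)² = (-1/(5 + 120) - 9)² = (-1/125 - 9)² = (-1126/125)² = 1267876/15625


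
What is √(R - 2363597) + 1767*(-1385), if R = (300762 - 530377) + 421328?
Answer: -2447295 + 2*I*√542971 ≈ -2.4473e+6 + 1473.7*I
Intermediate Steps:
R = 191713 (R = -229615 + 421328 = 191713)
√(R - 2363597) + 1767*(-1385) = √(191713 - 2363597) + 1767*(-1385) = √(-2171884) - 2447295 = 2*I*√542971 - 2447295 = -2447295 + 2*I*√542971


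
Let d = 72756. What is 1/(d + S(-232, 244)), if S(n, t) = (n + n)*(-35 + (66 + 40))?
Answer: 1/39812 ≈ 2.5118e-5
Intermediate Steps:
S(n, t) = 142*n (S(n, t) = (2*n)*(-35 + 106) = (2*n)*71 = 142*n)
1/(d + S(-232, 244)) = 1/(72756 + 142*(-232)) = 1/(72756 - 32944) = 1/39812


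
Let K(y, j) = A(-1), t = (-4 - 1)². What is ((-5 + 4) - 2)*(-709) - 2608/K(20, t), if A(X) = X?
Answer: 4735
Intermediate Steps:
t = 25 (t = (-5)² = 25)
K(y, j) = -1
((-5 + 4) - 2)*(-709) - 2608/K(20, t) = ((-5 + 4) - 2)*(-709) - 2608/(-1) = (-1 - 2)*(-709) - 2608*(-1) = -3*(-709) + 2608 = 2127 + 2608 = 4735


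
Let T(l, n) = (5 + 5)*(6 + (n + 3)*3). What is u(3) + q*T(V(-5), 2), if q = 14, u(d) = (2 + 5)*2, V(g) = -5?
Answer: 2954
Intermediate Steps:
T(l, n) = 150 + 30*n (T(l, n) = 10*(6 + (3 + n)*3) = 10*(6 + (9 + 3*n)) = 10*(15 + 3*n) = 150 + 30*n)
u(d) = 14 (u(d) = 7*2 = 14)
u(3) + q*T(V(-5), 2) = 14 + 14*(150 + 30*2) = 14 + 14*(150 + 60) = 14 + 14*210 = 14 + 2940 = 2954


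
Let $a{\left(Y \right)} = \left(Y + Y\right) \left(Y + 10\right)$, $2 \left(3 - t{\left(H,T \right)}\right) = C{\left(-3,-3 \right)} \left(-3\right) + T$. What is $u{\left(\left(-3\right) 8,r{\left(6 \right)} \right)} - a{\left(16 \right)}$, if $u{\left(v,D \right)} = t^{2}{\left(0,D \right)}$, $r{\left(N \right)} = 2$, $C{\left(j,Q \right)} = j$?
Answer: $- \frac{3303}{4} \approx -825.75$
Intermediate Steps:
$t{\left(H,T \right)} = - \frac{3}{2} - \frac{T}{2}$ ($t{\left(H,T \right)} = 3 - \frac{\left(-3\right) \left(-3\right) + T}{2} = 3 - \frac{9 + T}{2} = 3 - \left(\frac{9}{2} + \frac{T}{2}\right) = - \frac{3}{2} - \frac{T}{2}$)
$u{\left(v,D \right)} = \left(- \frac{3}{2} - \frac{D}{2}\right)^{2}$
$a{\left(Y \right)} = 2 Y \left(10 + Y\right)$
$u{\left(\left(-3\right) 8,r{\left(6 \right)} \right)} - a{\left(16 \right)} = \frac{\left(3 + 2\right)^{2}}{4} - 2 \cdot 16 \left(10 + 16\right) = \frac{5^{2}}{4} - 2 \cdot 16 \cdot 26 = \frac{1}{4} \cdot 25 - 832 = \frac{25}{4} - 832 = - \frac{3303}{4}$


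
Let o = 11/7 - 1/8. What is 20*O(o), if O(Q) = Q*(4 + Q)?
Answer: 123525/784 ≈ 157.56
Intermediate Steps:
o = 81/56 (o = 11*(1/7) - 1*1/8 = 11/7 - 1/8 = 81/56 ≈ 1.4464)
20*O(o) = 20*(81*(4 + 81/56)/56) = 20*((81/56)*(305/56)) = 20*(24705/3136) = 123525/784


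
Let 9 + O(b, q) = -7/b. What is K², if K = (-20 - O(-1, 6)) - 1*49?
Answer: 4489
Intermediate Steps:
O(b, q) = -9 - 7/b
K = -67 (K = (-20 - (-9 - 7/(-1))) - 1*49 = (-20 - (-9 - 7*(-1))) - 49 = (-20 - (-9 + 7)) - 49 = (-20 - 1*(-2)) - 49 = (-20 + 2) - 49 = -18 - 49 = -67)
K² = (-67)² = 4489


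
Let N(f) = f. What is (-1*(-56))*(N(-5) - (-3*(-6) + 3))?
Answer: -1456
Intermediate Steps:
(-1*(-56))*(N(-5) - (-3*(-6) + 3)) = (-1*(-56))*(-5 - (-3*(-6) + 3)) = 56*(-5 - (18 + 3)) = 56*(-5 - 1*21) = 56*(-5 - 21) = 56*(-26) = -1456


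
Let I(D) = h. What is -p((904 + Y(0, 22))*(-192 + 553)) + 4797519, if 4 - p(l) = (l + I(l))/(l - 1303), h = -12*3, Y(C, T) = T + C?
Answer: 228213038785/47569 ≈ 4.7975e+6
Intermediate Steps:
Y(C, T) = C + T
h = -36
I(D) = -36
p(l) = 4 - (-36 + l)/(-1303 + l) (p(l) = 4 - (l - 36)/(l - 1303) = 4 - (-36 + l)/(-1303 + l))
-p((904 + Y(0, 22))*(-192 + 553)) + 4797519 = -(-5176 + 3*((904 + (0 + 22))*(-192 + 553)))/(-1303 + (904 + (0 + 22))*(-192 + 553)) + 4797519 = -(-5176 + 3*((904 + 22)*361))/(-1303 + (904 + 22)*361) + 4797519 = -(-5176 + 3*(926*361))/(-1303 + 926*361) + 4797519 = -(-5176 + 3*334286)/(-1303 + 334286) + 4797519 = -(-5176 + 1002858)/332983 + 4797519 = -997682/332983 + 4797519 = -1*142526/47569 + 4797519 = -142526/47569 + 4797519 = 228213038785/47569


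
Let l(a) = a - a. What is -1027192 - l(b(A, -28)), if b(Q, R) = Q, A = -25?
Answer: -1027192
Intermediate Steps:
l(a) = 0
-1027192 - l(b(A, -28)) = -1027192 - 1*0 = -1027192 + 0 = -1027192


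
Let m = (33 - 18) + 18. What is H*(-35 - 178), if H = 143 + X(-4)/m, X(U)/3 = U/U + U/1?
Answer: -334410/11 ≈ -30401.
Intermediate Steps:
m = 33 (m = 15 + 18 = 33)
X(U) = 3 + 3*U (X(U) = 3*(U/U + U/1) = 3*(1 + U*1) = 3*(1 + U) = 3 + 3*U)
H = 1570/11 (H = 143 + (3 + 3*(-4))/33 = 143 + (3 - 12)*(1/33) = 143 - 9*1/33 = 143 - 3/11 = 1570/11 ≈ 142.73)
H*(-35 - 178) = 1570*(-35 - 178)/11 = (1570/11)*(-213) = -334410/11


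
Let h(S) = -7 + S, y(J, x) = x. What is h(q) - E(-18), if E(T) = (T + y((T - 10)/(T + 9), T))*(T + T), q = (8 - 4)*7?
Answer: -1275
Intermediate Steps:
q = 28 (q = 4*7 = 28)
E(T) = 4*T² (E(T) = (T + T)*(T + T) = (2*T)*(2*T) = 4*T²)
h(q) - E(-18) = (-7 + 28) - 4*(-18)² = 21 - 4*324 = 21 - 1*1296 = 21 - 1296 = -1275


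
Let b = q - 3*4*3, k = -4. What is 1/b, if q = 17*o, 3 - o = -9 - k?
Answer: 1/100 ≈ 0.010000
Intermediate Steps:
o = 8 (o = 3 - (-9 - 1*(-4)) = 3 - (-9 + 4) = 3 - 1*(-5) = 3 + 5 = 8)
q = 136 (q = 17*8 = 136)
b = 100 (b = 136 - 3*4*3 = 136 - 12*3 = 136 - 36 = 100)
1/b = 1/100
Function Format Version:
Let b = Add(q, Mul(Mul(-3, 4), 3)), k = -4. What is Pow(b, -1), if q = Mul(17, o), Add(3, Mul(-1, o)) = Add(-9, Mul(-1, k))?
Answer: Rational(1, 100) ≈ 0.010000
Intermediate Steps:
o = 8 (o = Add(3, Mul(-1, Add(-9, Mul(-1, -4)))) = Add(3, Mul(-1, Add(-9, 4))) = Add(3, Mul(-1, -5)) = Add(3, 5) = 8)
q = 136 (q = Mul(17, 8) = 136)
b = 100 (b = Add(136, Mul(Mul(-3, 4), 3)) = Add(136, Mul(-12, 3)) = Add(136, -36) = 100)
Pow(b, -1) = Pow(100, -1) = Rational(1, 100)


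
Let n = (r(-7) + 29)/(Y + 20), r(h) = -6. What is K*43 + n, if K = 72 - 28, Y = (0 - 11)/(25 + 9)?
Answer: 1266530/669 ≈ 1893.2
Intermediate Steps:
Y = -11/34 ≈ -0.32353
K = 44
n = 782/669 (n = (-6 + 29)/(-11/34 + 20) = 23/(669/34) = 23*(34/669) = 782/669 ≈ 1.1689)
K*43 + n = 44*43 + 782/669 = 1892 + 782/669 = 1266530/669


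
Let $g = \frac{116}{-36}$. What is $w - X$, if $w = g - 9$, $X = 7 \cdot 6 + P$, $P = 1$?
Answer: $- \frac{497}{9} \approx -55.222$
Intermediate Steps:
$g = - \frac{29}{9}$ ($g = 116 \left(- \frac{1}{36}\right) = - \frac{29}{9} \approx -3.2222$)
$X = 43$ ($X = 7 \cdot 6 + 1 = 42 + 1 = 43$)
$w = - \frac{110}{9}$ ($w = - \frac{29}{9} - 9 = - \frac{110}{9} \approx -12.222$)
$w - X = - \frac{110}{9} - 43 = - \frac{497}{9}$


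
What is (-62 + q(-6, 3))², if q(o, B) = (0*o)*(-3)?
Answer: 3844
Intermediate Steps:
q(o, B) = 0 (q(o, B) = 0*(-3) = 0)
(-62 + q(-6, 3))² = (-62 + 0)² = (-62)² = 3844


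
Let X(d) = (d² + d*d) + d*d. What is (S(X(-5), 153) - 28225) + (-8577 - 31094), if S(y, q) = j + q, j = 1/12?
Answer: -812915/12 ≈ -67743.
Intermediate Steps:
X(d) = 3*d² (X(d) = (d² + d²) + d² = 2*d² + d² = 3*d²)
j = 1/12 ≈ 0.083333
S(y, q) = 1/12 + q
(S(X(-5), 153) - 28225) + (-8577 - 31094) = ((1/12 + 153) - 28225) + (-8577 - 31094) = (1837/12 - 28225) - 39671 = -336863/12 - 39671 = -812915/12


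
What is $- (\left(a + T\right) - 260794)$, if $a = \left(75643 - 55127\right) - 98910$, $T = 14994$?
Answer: $324194$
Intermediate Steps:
$a = -78394$ ($a = 20516 - 98910 = -78394$)
$- (\left(a + T\right) - 260794) = - (\left(-78394 + 14994\right) - 260794) = - (-63400 - 260794) = \left(-1\right) \left(-324194\right) = 324194$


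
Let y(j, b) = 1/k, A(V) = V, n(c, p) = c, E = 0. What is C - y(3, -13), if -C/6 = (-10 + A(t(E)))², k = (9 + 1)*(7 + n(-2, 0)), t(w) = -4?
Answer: -58801/50 ≈ -1176.0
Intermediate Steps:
k = 50 (k = (9 + 1)*(7 - 2) = 10*5 = 50)
y(j, b) = 1/50
C = -1176 (C = -6*(-10 - 4)² = -6*(-14)² = -6*196 = -1176)
C - y(3, -13) = -1176 - 1*1/50 = -1176 - 1/50 = -58801/50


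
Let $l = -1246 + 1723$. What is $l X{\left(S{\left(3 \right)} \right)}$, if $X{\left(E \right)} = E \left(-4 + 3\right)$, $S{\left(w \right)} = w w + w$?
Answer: $-5724$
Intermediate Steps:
$S{\left(w \right)} = w + w^{2}$ ($S{\left(w \right)} = w^{2} + w = w + w^{2}$)
$X{\left(E \right)} = - E$ ($X{\left(E \right)} = E \left(-1\right) = - E$)
$l = 477$
$l X{\left(S{\left(3 \right)} \right)} = 477 \left(- 3 \left(1 + 3\right)\right) = 477 \left(- 3 \cdot 4\right) = 477 \left(\left(-1\right) 12\right) = 477 \left(-12\right) = -5724$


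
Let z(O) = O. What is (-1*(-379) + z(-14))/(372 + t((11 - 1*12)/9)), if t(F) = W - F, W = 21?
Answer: 3285/3538 ≈ 0.92849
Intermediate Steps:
t(F) = 21 - F
(-1*(-379) + z(-14))/(372 + t((11 - 1*12)/9)) = (-1*(-379) - 14)/(372 + (21 - (11 - 1*12)/9)) = (379 - 14)/(372 + (21 - (11 - 12)/9)) = 365/(372 + (21 - (-1)/9)) = 365/(372 + (21 - 1*(-1/9))) = 365/(372 + (21 + 1/9)) = 365/(372 + 190/9) = 365/(3538/9) = 365*(9/3538) = 3285/3538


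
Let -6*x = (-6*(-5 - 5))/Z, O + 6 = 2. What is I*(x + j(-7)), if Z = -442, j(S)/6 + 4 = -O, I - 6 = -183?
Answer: -885/221 ≈ -4.0045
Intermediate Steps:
O = -4 (O = -6 + 2 = -4)
I = -177 (I = 6 - 183 = -177)
j(S) = 0 (j(S) = -24 + 6*(-1*(-4)) = -24 + 6*4 = -24 + 24 = 0)
x = 5/221 (x = -(-6*(-5 - 5))/(6*(-442)) = -(-6*(-10))*(-1)/(6*442) = -10*(-1)/442 = -⅙*(-30/221) = 5/221 ≈ 0.022624)
I*(x + j(-7)) = -177*(5/221 + 0) = -177*5/221 = -885/221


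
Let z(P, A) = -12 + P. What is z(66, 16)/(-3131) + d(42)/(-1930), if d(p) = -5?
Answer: -17713/1208566 ≈ -0.014656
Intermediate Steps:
z(66, 16)/(-3131) + d(42)/(-1930) = (-12 + 66)/(-3131) - 5/(-1930) = 54*(-1/3131) - 5*(-1/1930) = -54/3131 + 1/386 = -17713/1208566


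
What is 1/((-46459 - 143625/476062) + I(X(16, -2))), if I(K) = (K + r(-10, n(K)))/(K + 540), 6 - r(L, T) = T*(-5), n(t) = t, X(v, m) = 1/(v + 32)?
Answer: -251836798/11700158919535 ≈ -2.1524e-5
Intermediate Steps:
X(v, m) = 1/(32 + v)
r(L, T) = 6 + 5*T (r(L, T) = 6 - T*(-5) = 6 - (-5)*T = 6 + 5*T)
I(K) = (6 + 6*K)/(540 + K) (I(K) = (K + (6 + 5*K))/(K + 540) = (6 + 6*K)/(540 + K))
1/((-46459 - 143625/476062) + I(X(16, -2))) = 1/((-46459 - 143625/476062) + 6*(1 + 1/(32 + 16))/(540 + 1/(32 + 16))) = 1/((-46459 - 143625*1/476062) + 6*(1 + 1/48)/(540 + 1/48)) = 1/((-46459 - 143625/476062) + 6*(1 + 1/48)/(540 + 1/48)) = 1/(-22117508083/476062 + 6*(49/48)/(25921/48)) = 1/(-22117508083/476062 + 6*(48/25921)*(49/48)) = 1/(-22117508083/476062 + 6/529) = 1/(-11700158919535/251836798) = -251836798/11700158919535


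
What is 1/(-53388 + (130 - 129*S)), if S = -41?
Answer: -1/47969 ≈ -2.0847e-5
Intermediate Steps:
1/(-53388 + (130 - 129*S)) = 1/(-53388 + (130 - 129*(-41))) = 1/(-53388 + (130 + 5289)) = 1/(-53388 + 5419) = 1/(-47969) = -1/47969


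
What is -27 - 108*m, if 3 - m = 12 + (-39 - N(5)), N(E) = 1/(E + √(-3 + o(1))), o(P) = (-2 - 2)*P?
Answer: 27*(-121*√7 + 609*I)/(√7 - 5*I) ≈ -3283.9 + 8.9294*I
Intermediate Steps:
o(P) = -4*P
N(E) = 1/(E + I*√7) (N(E) = 1/(E + √(-3 - 4*1)) = 1/(E + √(-3 - 4)) = 1/(E + √(-7)) = 1/(E + I*√7))
m = 30 + 1/(5 + I*√7) (m = 3 - (12 + (-39 - 1/(5 + I*√7))) = 3 - (-27 - 1/(5 + I*√7)) = 3 + (27 + 1/(5 + I*√7)) = 30 + 1/(5 + I*√7) ≈ 30.156 - 0.08268*I)
-27 - 108*m = -27 - 108*(965/32 - I*√7/32) = -27 + (-26055/8 + 27*I*√7/8) = -26271/8 + 27*I*√7/8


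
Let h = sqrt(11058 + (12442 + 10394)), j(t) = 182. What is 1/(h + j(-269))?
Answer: -13/55 + 3*sqrt(3766)/770 ≈ 0.0027315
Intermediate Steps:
h = 3*sqrt(3766) (h = sqrt(11058 + 22836) = sqrt(33894) = 3*sqrt(3766) ≈ 184.10)
1/(h + j(-269)) = 1/(3*sqrt(3766) + 182) = 1/(182 + 3*sqrt(3766))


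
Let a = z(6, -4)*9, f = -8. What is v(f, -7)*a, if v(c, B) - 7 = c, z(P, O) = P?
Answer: -54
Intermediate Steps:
v(c, B) = 7 + c
a = 54 (a = 6*9 = 54)
v(f, -7)*a = (7 - 8)*54 = -1*54 = -54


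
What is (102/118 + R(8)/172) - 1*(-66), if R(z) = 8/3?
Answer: 509023/7611 ≈ 66.880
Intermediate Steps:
R(z) = 8/3 (R(z) = 8*(⅓) = 8/3)
(102/118 + R(8)/172) - 1*(-66) = (102/118 + (8/3)/172) - 1*(-66) = (102*(1/118) + (8/3)*(1/172)) + 66 = (51/59 + 2/129) + 66 = 6697/7611 + 66 = 509023/7611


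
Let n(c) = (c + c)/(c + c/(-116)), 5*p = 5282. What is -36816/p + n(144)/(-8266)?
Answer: -43746458156/1255254095 ≈ -34.851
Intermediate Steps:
p = 5282/5 (p = (⅕)*5282 = 5282/5 ≈ 1056.4)
n(c) = 232/115 (n(c) = (2*c)/(c + c*(-1/116)) = (2*c)/(c - c/116) = (2*c)/((115*c/116)) = (2*c)*(116/(115*c)) = 232/115)
-36816/p + n(144)/(-8266) = -36816/5282/5 + (232/115)/(-8266) = -36816*5/5282 + (232/115)*(-1/8266) = -92040/2641 - 116/475295 = -43746458156/1255254095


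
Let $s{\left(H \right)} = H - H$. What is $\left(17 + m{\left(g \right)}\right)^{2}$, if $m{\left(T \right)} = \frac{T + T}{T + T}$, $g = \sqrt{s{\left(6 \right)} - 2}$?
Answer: $324$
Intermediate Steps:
$s{\left(H \right)} = 0$
$g = i \sqrt{2}$ ($g = \sqrt{0 - 2} = \sqrt{-2} = i \sqrt{2} \approx 1.4142 i$)
$m{\left(T \right)} = 1$ ($m{\left(T \right)} = \frac{2 T}{2 T} = 2 T \frac{1}{2 T} = 1$)
$\left(17 + m{\left(g \right)}\right)^{2} = \left(17 + 1\right)^{2} = 18^{2} = 324$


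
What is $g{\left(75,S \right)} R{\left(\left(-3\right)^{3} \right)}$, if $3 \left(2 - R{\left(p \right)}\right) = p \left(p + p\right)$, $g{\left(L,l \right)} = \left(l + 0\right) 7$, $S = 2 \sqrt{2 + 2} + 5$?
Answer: $-30492$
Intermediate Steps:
$S = 9$ ($S = 2 \sqrt{4} + 5 = 2 \cdot 2 + 5 = 4 + 5 = 9$)
$g{\left(L,l \right)} = 7 l$ ($g{\left(L,l \right)} = l 7 = 7 l$)
$R{\left(p \right)} = 2 - \frac{2 p^{2}}{3}$ ($R{\left(p \right)} = 2 - \frac{p \left(p + p\right)}{3} = 2 - \frac{p 2 p}{3} = 2 - \frac{2 p^{2}}{3}$)
$g{\left(75,S \right)} R{\left(\left(-3\right)^{3} \right)} = 7 \cdot 9 \left(2 - \frac{2 \left(\left(-3\right)^{3}\right)^{2}}{3}\right) = 63 \left(2 - \frac{2 \left(-27\right)^{2}}{3}\right) = 63 \left(2 - 486\right) = 63 \left(-484\right) = -30492$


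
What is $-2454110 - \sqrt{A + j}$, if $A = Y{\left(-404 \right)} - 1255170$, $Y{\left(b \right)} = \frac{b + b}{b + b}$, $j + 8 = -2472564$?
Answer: $-2454110 - i \sqrt{3727741} \approx -2.4541 \cdot 10^{6} - 1930.7 i$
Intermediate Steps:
$j = -2472572$ ($j = -8 - 2472564 = -2472572$)
$Y{\left(b \right)} = 1$ ($Y{\left(b \right)} = \frac{2 b}{2 b} = 2 b \frac{1}{2 b} = 1$)
$A = -1255169$ ($A = 1 - 1255170 = -1255169$)
$-2454110 - \sqrt{A + j} = -2454110 - \sqrt{-1255169 - 2472572} = -2454110 - \sqrt{-3727741} = -2454110 - i \sqrt{3727741}$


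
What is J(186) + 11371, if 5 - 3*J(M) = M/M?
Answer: 34117/3 ≈ 11372.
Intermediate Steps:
J(M) = 4/3 (J(M) = 5/3 - M/(3*M) = 5/3 - ⅓*1 = 5/3 - ⅓ = 4/3)
J(186) + 11371 = 4/3 + 11371 = 34117/3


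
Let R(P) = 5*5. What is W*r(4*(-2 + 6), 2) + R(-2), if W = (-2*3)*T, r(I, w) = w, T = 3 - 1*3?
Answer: 25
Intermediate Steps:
T = 0 (T = 3 - 3 = 0)
R(P) = 25
W = 0 (W = -2*3*0 = -6*0 = 0)
W*r(4*(-2 + 6), 2) + R(-2) = 0*2 + 25 = 0 + 25 = 25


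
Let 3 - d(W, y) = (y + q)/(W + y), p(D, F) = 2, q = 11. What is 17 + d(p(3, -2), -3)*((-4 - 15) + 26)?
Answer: 94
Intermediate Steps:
d(W, y) = 3 - (11 + y)/(W + y) (d(W, y) = 3 - (y + 11)/(W + y) = 3 - (11 + y)/(W + y))
17 + d(p(3, -2), -3)*((-4 - 15) + 26) = 17 + ((-11 + 2*(-3) + 3*2)/(2 - 3))*((-4 - 15) + 26) = 17 + ((-11 - 6 + 6)/(-1))*(-19 + 26) = 17 - 1*(-11)*7 = 17 + 11*7 = 17 + 77 = 94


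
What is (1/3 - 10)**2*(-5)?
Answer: -4205/9 ≈ -467.22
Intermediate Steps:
(1/3 - 10)**2*(-5) = (-29/3)**2*(-5) = (841/9)*(-5) = -4205/9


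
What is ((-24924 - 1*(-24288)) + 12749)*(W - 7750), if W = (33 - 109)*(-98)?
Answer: -3658126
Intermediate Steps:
W = 7448 (W = -76*(-98) = 7448)
((-24924 - 1*(-24288)) + 12749)*(W - 7750) = ((-24924 - 1*(-24288)) + 12749)*(7448 - 7750) = ((-24924 + 24288) + 12749)*(-302) = (-636 + 12749)*(-302) = 12113*(-302) = -3658126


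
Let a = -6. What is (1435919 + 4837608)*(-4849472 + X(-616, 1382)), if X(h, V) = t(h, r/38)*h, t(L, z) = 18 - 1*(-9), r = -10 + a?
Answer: -30527634828808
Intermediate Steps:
r = -16 (r = -10 - 6 = -16)
t(L, z) = 27 (t(L, z) = 18 + 9 = 27)
X(h, V) = 27*h
(1435919 + 4837608)*(-4849472 + X(-616, 1382)) = (1435919 + 4837608)*(-4849472 + 27*(-616)) = 6273527*(-4849472 - 16632) = 6273527*(-4866104) = -30527634828808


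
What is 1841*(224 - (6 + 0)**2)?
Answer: 346108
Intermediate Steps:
1841*(224 - (6 + 0)**2) = 1841*(224 - 1*6**2) = 1841*(224 - 1*36) = 1841*(224 - 36) = 1841*188 = 346108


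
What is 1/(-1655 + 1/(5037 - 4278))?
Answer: -759/1256144 ≈ -0.00060423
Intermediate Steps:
1/(-1655 + 1/(5037 - 4278)) = 1/(-1655 + 1/759) = 1/(-1256144/759) = -759/1256144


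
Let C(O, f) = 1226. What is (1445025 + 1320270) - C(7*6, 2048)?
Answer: 2764069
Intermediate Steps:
(1445025 + 1320270) - C(7*6, 2048) = (1445025 + 1320270) - 1*1226 = 2765295 - 1226 = 2764069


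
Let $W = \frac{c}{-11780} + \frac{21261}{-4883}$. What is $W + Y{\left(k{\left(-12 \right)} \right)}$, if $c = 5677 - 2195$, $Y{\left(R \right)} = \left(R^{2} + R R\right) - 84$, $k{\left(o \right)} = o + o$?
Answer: $\frac{1609625293}{1513730} \approx 1063.3$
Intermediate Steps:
$k{\left(o \right)} = 2 o$
$Y{\left(R \right)} = -84 + 2 R^{2}$ ($Y{\left(R \right)} = \left(R^{2} + R^{2}\right) - 84 = 2 R^{2} - 84 = -84 + 2 R^{2}$)
$c = 3482$ ($c = 5677 - 2195 = 3482$)
$W = - \frac{7038347}{1513730}$ ($W = \frac{3482}{-11780} + \frac{21261}{-4883} = 3482 \left(- \frac{1}{11780}\right) + 21261 \left(- \frac{1}{4883}\right) = - \frac{1741}{5890} - \frac{1119}{257} = - \frac{7038347}{1513730} \approx -4.6497$)
$W + Y{\left(k{\left(-12 \right)} \right)} = - \frac{7038347}{1513730} - \left(84 - 2 \left(2 \left(-12\right)\right)^{2}\right) = - \frac{7038347}{1513730} - \left(84 - 2 \left(-24\right)^{2}\right) = - \frac{7038347}{1513730} + \left(-84 + 2 \cdot 576\right) = - \frac{7038347}{1513730} + \left(-84 + 1152\right) = - \frac{7038347}{1513730} + 1068 = \frac{1609625293}{1513730}$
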